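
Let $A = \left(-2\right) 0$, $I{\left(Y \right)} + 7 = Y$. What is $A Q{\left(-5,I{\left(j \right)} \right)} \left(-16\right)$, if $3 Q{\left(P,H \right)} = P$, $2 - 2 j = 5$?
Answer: $0$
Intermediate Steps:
$j = - \frac{3}{2}$ ($j = 1 - \frac{5}{2} = - \frac{3}{2} \approx -1.5$)
$I{\left(Y \right)} = -7 + Y$
$Q{\left(P,H \right)} = \frac{P}{3}$
$A = 0$
$A Q{\left(-5,I{\left(j \right)} \right)} \left(-16\right) = 0 \cdot \frac{1}{3} \left(-5\right) \left(-16\right) = 0 \left(- \frac{5}{3}\right) \left(-16\right) = 0 \left(-16\right) = 0$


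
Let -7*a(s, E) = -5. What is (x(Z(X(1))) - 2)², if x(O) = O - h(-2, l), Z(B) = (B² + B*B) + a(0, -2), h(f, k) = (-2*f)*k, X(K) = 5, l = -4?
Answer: 205209/49 ≈ 4187.9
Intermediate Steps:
a(s, E) = 5/7 (a(s, E) = -⅐*(-5) = 5/7)
h(f, k) = -2*f*k
Z(B) = 5/7 + 2*B² (Z(B) = (B² + B*B) + 5/7 = (B² + B²) + 5/7 = 2*B² + 5/7 = 5/7 + 2*B²)
x(O) = 16 + O (x(O) = O - (-2)*(-2)*(-4) = O - 1*(-16) = O + 16 = 16 + O)
(x(Z(X(1))) - 2)² = ((16 + (5/7 + 2*5²)) - 2)² = ((16 + (5/7 + 2*25)) - 2)² = ((16 + (5/7 + 50)) - 2)² = ((16 + 355/7) - 2)² = (467/7 - 2)² = (453/7)² = 205209/49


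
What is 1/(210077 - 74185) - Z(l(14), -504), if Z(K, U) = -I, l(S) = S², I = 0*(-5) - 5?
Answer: -679459/135892 ≈ -5.0000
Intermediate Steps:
I = -5 (I = 0 - 5 = -5)
Z(K, U) = 5 (Z(K, U) = -1*(-5) = 5)
1/(210077 - 74185) - Z(l(14), -504) = 1/(210077 - 74185) - 1*5 = 1/135892 - 5 = -679459/135892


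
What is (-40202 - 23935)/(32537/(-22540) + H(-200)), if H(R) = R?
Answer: 1445647980/4540537 ≈ 318.39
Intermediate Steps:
(-40202 - 23935)/(32537/(-22540) + H(-200)) = (-40202 - 23935)/(32537/(-22540) - 200) = -64137/(32537*(-1/22540) - 200) = -64137/(-32537/22540 - 200) = -64137/(-4540537/22540) = -64137*(-22540/4540537) = 1445647980/4540537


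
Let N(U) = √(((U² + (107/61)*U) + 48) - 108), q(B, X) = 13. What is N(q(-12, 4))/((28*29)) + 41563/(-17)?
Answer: -41563/17 + √122610/24766 ≈ -2444.9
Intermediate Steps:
N(U) = √(-60 + U² + 107*U/61) (N(U) = √(((U² + (107*(1/61))*U) + 48) - 108) = √(((U² + 107*U/61) + 48) - 108) = √((48 + U² + 107*U/61) - 108) = √(-60 + U² + 107*U/61))
N(q(-12, 4))/((28*29)) + 41563/(-17) = (√(-223260 + 3721*13² + 6527*13)/61)/((28*29)) + 41563/(-17) = (√(-223260 + 3721*169 + 84851)/61)/812 + 41563*(-1/17) = (√(-223260 + 628849 + 84851)/61)*(1/812) - 41563/17 = (√490440/61)*(1/812) - 41563/17 = ((2*√122610)/61)*(1/812) - 41563/17 = (2*√122610/61)*(1/812) - 41563/17 = √122610/24766 - 41563/17 = -41563/17 + √122610/24766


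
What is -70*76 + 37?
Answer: -5283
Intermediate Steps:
-70*76 + 37 = -5320 + 37 = -5283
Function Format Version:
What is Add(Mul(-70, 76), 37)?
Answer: -5283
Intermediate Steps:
Add(Mul(-70, 76), 37) = Add(-5320, 37) = -5283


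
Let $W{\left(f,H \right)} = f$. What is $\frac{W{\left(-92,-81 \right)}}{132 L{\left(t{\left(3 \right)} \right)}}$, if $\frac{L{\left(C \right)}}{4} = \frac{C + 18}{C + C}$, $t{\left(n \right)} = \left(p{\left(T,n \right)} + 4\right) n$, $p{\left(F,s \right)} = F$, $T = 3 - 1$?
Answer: $- \frac{23}{132} \approx -0.17424$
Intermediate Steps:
$T = 2$
$t{\left(n \right)} = 6 n$ ($t{\left(n \right)} = \left(2 + 4\right) n = 6 n$)
$L{\left(C \right)} = \frac{2 \left(18 + C\right)}{C}$ ($L{\left(C \right)} = 4 \frac{C + 18}{C + C} = 4 \frac{18 + C}{2 C} = \frac{2 \left(18 + C\right)}{C}$)
$\frac{W{\left(-92,-81 \right)}}{132 L{\left(t{\left(3 \right)} \right)}} = - \frac{92}{132 \left(2 + \frac{36}{6 \cdot 3}\right)} = - \frac{92}{132 \left(2 + \frac{36}{18}\right)} = - \frac{92}{132 \left(2 + 36 \cdot \frac{1}{18}\right)} = - \frac{92}{132 \left(2 + 2\right)} = - \frac{92}{132 \cdot 4} = - \frac{92}{528} = \left(-92\right) \frac{1}{528} = - \frac{23}{132}$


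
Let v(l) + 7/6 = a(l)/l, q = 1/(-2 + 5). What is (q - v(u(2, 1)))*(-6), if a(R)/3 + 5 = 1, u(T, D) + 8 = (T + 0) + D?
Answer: 27/5 ≈ 5.4000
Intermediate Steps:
u(T, D) = -8 + D + T (u(T, D) = -8 + ((T + 0) + D) = -8 + (T + D) = -8 + (D + T) = -8 + D + T)
q = ⅓ (q = 1/3 = ⅓ ≈ 0.33333)
a(R) = -12 (a(R) = -15 + 3*1 = -15 + 3 = -12)
v(l) = -7/6 - 12/l
(q - v(u(2, 1)))*(-6) = (⅓ - (-7/6 - 12/(-8 + 1 + 2)))*(-6) = (⅓ - (-7/6 - 12/(-5)))*(-6) = (⅓ - (-7/6 - 12*(-⅕)))*(-6) = (⅓ - (-7/6 + 12/5))*(-6) = (⅓ - 1*37/30)*(-6) = (⅓ - 37/30)*(-6) = -9/10*(-6) = 27/5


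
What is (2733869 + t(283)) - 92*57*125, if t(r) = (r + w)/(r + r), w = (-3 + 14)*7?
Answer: 588178607/283 ≈ 2.0784e+6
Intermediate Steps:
w = 77 (w = 11*7 = 77)
t(r) = (77 + r)/(2*r) (t(r) = (r + 77)/(r + r) = (77 + r)/((2*r)) = (77 + r)*(1/(2*r)) = (77 + r)/(2*r))
(2733869 + t(283)) - 92*57*125 = (2733869 + (½)*(77 + 283)/283) - 92*57*125 = (2733869 + (½)*(1/283)*360) - 5244*125 = (2733869 + 180/283) - 655500 = 773685107/283 - 655500 = 588178607/283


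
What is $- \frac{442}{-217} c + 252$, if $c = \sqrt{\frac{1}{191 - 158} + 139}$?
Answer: $252 + \frac{884 \sqrt{37851}}{7161} \approx 276.02$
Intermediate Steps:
$c = \frac{2 \sqrt{37851}}{33}$ ($c = \sqrt{\frac{1}{33} + 139} = \sqrt{\frac{4588}{33}} = \frac{2 \sqrt{37851}}{33} \approx 11.791$)
$- \frac{442}{-217} c + 252 = - \frac{442}{-217} \frac{2 \sqrt{37851}}{33} + 252 = \left(-442\right) \left(- \frac{1}{217}\right) \frac{2 \sqrt{37851}}{33} + 252 = \frac{442 \frac{2 \sqrt{37851}}{33}}{217} + 252 = \frac{884 \sqrt{37851}}{7161} + 252 = 252 + \frac{884 \sqrt{37851}}{7161}$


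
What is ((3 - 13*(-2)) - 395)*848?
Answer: -310368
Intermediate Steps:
((3 - 13*(-2)) - 395)*848 = ((3 + 26) - 395)*848 = (29 - 395)*848 = -366*848 = -310368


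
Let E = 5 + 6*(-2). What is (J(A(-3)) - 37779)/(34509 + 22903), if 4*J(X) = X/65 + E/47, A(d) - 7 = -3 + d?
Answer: -115414947/175393660 ≈ -0.65803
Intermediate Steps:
A(d) = 4 + d (A(d) = 7 + (-3 + d) = 4 + d)
E = -7 (E = 5 - 12 = -7)
J(X) = -7/188 + X/260 (J(X) = (X/65 - 7/47)/4 = (-7/47 + X/65)/4 = -7/188 + X/260)
(J(A(-3)) - 37779)/(34509 + 22903) = ((-7/188 + (4 - 3)/260) - 37779)/(34509 + 22903) = ((-7/188 + (1/260)*1) - 37779)/57412 = ((-7/188 + 1/260) - 37779)*(1/57412) = (-102/3055 - 37779)*(1/57412) = -115414947/3055*1/57412 = -115414947/175393660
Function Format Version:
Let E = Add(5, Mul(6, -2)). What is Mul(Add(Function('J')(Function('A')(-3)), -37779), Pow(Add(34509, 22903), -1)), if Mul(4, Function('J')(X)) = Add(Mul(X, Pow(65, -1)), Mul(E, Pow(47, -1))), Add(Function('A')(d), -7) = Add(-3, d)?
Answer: Rational(-115414947, 175393660) ≈ -0.65803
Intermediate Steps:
Function('A')(d) = Add(4, d) (Function('A')(d) = Add(7, Add(-3, d)) = Add(4, d))
E = -7 (E = Add(5, -12) = -7)
Function('J')(X) = Add(Rational(-7, 188), Mul(Rational(1, 260), X)) (Function('J')(X) = Mul(Rational(1, 4), Add(Mul(X, Pow(65, -1)), Mul(-7, Pow(47, -1)))) = Mul(Rational(1, 4), Add(Mul(X, Rational(1, 65)), Mul(-7, Rational(1, 47)))) = Mul(Rational(1, 4), Add(Mul(Rational(1, 65), X), Rational(-7, 47))) = Mul(Rational(1, 4), Add(Rational(-7, 47), Mul(Rational(1, 65), X))) = Add(Rational(-7, 188), Mul(Rational(1, 260), X)))
Mul(Add(Function('J')(Function('A')(-3)), -37779), Pow(Add(34509, 22903), -1)) = Mul(Add(Add(Rational(-7, 188), Mul(Rational(1, 260), Add(4, -3))), -37779), Pow(Add(34509, 22903), -1)) = Mul(Add(Add(Rational(-7, 188), Mul(Rational(1, 260), 1)), -37779), Pow(57412, -1)) = Mul(Add(Add(Rational(-7, 188), Rational(1, 260)), -37779), Rational(1, 57412)) = Mul(Add(Rational(-102, 3055), -37779), Rational(1, 57412)) = Mul(Rational(-115414947, 3055), Rational(1, 57412)) = Rational(-115414947, 175393660)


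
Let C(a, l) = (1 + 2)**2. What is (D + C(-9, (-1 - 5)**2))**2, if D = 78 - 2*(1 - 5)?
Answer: 9025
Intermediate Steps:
C(a, l) = 9 (C(a, l) = 3**2 = 9)
D = 86 (D = 78 - 2*(-4) = 78 + 8 = 86)
(D + C(-9, (-1 - 5)**2))**2 = (86 + 9)**2 = 95**2 = 9025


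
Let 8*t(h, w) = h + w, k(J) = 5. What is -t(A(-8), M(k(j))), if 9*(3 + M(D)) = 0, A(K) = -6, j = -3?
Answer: 9/8 ≈ 1.1250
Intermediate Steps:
M(D) = -3 (M(D) = -3 + (1/9)*0 = -3 + 0 = -3)
t(h, w) = h/8 + w/8 (t(h, w) = (h + w)/8 = h/8 + w/8)
-t(A(-8), M(k(j))) = -((1/8)*(-6) + (1/8)*(-3)) = -(-3/4 - 3/8) = -1*(-9/8) = 9/8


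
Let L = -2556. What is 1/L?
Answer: -1/2556 ≈ -0.00039124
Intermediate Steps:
1/L = 1/(-2556) = -1/2556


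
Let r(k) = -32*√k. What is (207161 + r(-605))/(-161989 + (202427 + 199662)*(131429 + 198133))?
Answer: 207161/132513093029 - 352*I*√5/132513093029 ≈ 1.5633e-6 - 5.9398e-9*I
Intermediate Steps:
(207161 + r(-605))/(-161989 + (202427 + 199662)*(131429 + 198133)) = (207161 - 352*I*√5)/(-161989 + (202427 + 199662)*(131429 + 198133)) = (207161 - 352*I*√5)/(-161989 + 402089*329562) = (207161 - 352*I*√5)/(-161989 + 132513255018) = (207161 - 352*I*√5)/132513093029 = (207161 - 352*I*√5)*(1/132513093029) = 207161/132513093029 - 352*I*√5/132513093029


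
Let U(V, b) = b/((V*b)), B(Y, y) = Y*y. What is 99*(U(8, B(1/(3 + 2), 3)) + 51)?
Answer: 40491/8 ≈ 5061.4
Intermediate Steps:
U(V, b) = 1/V (U(V, b) = b*(1/(V*b)) = 1/V)
99*(U(8, B(1/(3 + 2), 3)) + 51) = 99*(1/8 + 51) = 99*(409/8) = 40491/8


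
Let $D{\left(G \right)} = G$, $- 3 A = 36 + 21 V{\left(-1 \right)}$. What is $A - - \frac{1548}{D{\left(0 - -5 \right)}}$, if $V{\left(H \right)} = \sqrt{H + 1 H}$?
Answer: $\frac{1488}{5} - 7 i \sqrt{2} \approx 297.6 - 9.8995 i$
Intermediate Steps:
$V{\left(H \right)} = \sqrt{2} \sqrt{H}$ ($V{\left(H \right)} = \sqrt{H + H} = \sqrt{2 H} = \sqrt{2} \sqrt{H}$)
$A = -12 - 7 i \sqrt{2}$ ($A = - \frac{36 + 21 \sqrt{2} \sqrt{-1}}{3} = - \frac{36 + 21 \sqrt{2} i}{3} = - \frac{36 + 21 i \sqrt{2}}{3} = -12 - 7 i \sqrt{2} \approx -12.0 - 9.8995 i$)
$A - - \frac{1548}{D{\left(0 - -5 \right)}} = \left(-12 - 7 i \sqrt{2}\right) - - \frac{1548}{0 - -5} = \left(-12 - 7 i \sqrt{2}\right) - - \frac{1548}{0 + 5} = \left(-12 - 7 i \sqrt{2}\right) - - \frac{1548}{5} = \left(-12 - 7 i \sqrt{2}\right) + \frac{1548}{5} = \frac{1488}{5} - 7 i \sqrt{2}$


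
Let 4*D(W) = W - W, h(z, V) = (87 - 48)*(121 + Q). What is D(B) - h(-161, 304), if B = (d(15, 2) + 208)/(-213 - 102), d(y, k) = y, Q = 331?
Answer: -17628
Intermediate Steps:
B = -223/315 (B = (15 + 208)/(-213 - 102) = 223/(-315) = 223*(-1/315) = -223/315 ≈ -0.70794)
h(z, V) = 17628 (h(z, V) = (87 - 48)*(121 + 331) = 39*452 = 17628)
D(W) = 0 (D(W) = (W - W)/4 = (¼)*0 = 0)
D(B) - h(-161, 304) = 0 - 1*17628 = 0 - 17628 = -17628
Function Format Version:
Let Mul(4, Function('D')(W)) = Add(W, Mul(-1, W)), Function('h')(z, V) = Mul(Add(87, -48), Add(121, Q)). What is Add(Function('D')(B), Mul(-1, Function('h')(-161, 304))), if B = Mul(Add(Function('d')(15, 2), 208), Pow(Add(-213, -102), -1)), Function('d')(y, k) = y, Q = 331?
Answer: -17628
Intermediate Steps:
B = Rational(-223, 315) (B = Mul(Add(15, 208), Pow(Add(-213, -102), -1)) = Mul(223, Pow(-315, -1)) = Mul(223, Rational(-1, 315)) = Rational(-223, 315) ≈ -0.70794)
Function('h')(z, V) = 17628 (Function('h')(z, V) = Mul(Add(87, -48), Add(121, 331)) = Mul(39, 452) = 17628)
Function('D')(W) = 0 (Function('D')(W) = Mul(Rational(1, 4), Add(W, Mul(-1, W))) = Mul(Rational(1, 4), 0) = 0)
Add(Function('D')(B), Mul(-1, Function('h')(-161, 304))) = Add(0, Mul(-1, 17628)) = Add(0, -17628) = -17628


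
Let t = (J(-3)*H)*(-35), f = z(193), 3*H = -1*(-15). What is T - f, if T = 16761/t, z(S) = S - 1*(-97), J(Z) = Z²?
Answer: -157837/525 ≈ -300.64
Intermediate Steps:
H = 5 (H = (-1*(-15))/3 = (⅓)*15 = 5)
z(S) = 97 + S (z(S) = S + 97 = 97 + S)
f = 290 (f = 97 + 193 = 290)
t = -1575 (t = ((-3)²*5)*(-35) = (9*5)*(-35) = 45*(-35) = -1575)
T = -5587/525 (T = 16761/(-1575) = 16761*(-1/1575) = -5587/525 ≈ -10.642)
T - f = -5587/525 - 1*290 = -5587/525 - 290 = -157837/525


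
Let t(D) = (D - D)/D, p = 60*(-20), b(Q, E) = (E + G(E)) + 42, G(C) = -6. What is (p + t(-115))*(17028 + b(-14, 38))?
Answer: -20522400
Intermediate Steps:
b(Q, E) = 36 + E (b(Q, E) = (E - 6) + 42 = (-6 + E) + 42 = 36 + E)
p = -1200
t(D) = 0 (t(D) = 0/D = 0)
(p + t(-115))*(17028 + b(-14, 38)) = (-1200 + 0)*(17028 + (36 + 38)) = -1200*(17028 + 74) = -1200*17102 = -20522400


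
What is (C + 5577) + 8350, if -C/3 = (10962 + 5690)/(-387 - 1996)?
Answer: 33237997/2383 ≈ 13948.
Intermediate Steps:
C = 49956/2383 (C = -3*(10962 + 5690)/(-387 - 1996) = -49956/(-2383) = -49956*(-1)/2383 = -3*(-16652/2383) = 49956/2383 ≈ 20.964)
(C + 5577) + 8350 = (49956/2383 + 5577) + 8350 = 13339947/2383 + 8350 = 33237997/2383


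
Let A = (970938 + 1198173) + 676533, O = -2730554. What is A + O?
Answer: 115090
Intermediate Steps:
A = 2845644 (A = 2169111 + 676533 = 2845644)
A + O = 2845644 - 2730554 = 115090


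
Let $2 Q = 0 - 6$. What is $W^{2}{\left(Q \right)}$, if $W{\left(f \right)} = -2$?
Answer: $4$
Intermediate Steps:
$Q = -3$ ($Q = \frac{0 - 6}{2} = \frac{1}{2} \left(-6\right) = -3$)
$W^{2}{\left(Q \right)} = \left(-2\right)^{2} = 4$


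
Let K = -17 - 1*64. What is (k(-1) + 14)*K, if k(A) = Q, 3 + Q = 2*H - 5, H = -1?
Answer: -324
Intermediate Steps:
K = -81 (K = -17 - 64 = -81)
Q = -10 (Q = -3 + (2*(-1) - 5) = -3 + (-2 - 5) = -3 - 7 = -10)
k(A) = -10
(k(-1) + 14)*K = (-10 + 14)*(-81) = 4*(-81) = -324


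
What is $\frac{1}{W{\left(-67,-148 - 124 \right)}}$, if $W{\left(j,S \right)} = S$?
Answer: $- \frac{1}{272} \approx -0.0036765$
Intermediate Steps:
$\frac{1}{W{\left(-67,-148 - 124 \right)}} = \frac{1}{-148 - 124} = \frac{1}{-272} = - \frac{1}{272}$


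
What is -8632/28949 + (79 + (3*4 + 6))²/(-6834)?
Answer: -331372229/197837466 ≈ -1.6750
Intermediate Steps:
-8632/28949 + (79 + (3*4 + 6))²/(-6834) = -8632*1/28949 + (79 + (12 + 6))²*(-1/6834) = -8632/28949 + (79 + 18)²*(-1/6834) = -8632/28949 + 97²*(-1/6834) = -8632/28949 + 9409*(-1/6834) = -8632/28949 - 9409/6834 = -331372229/197837466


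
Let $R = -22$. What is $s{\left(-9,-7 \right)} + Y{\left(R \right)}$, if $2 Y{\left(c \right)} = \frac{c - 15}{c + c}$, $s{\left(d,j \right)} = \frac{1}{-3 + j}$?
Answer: $\frac{141}{440} \approx 0.32045$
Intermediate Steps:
$Y{\left(c \right)} = \frac{-15 + c}{4 c}$ ($Y{\left(c \right)} = \frac{\left(c - 15\right) \frac{1}{c + c}}{2} = \frac{\left(-15 + c\right) \frac{1}{2 c}}{2} = \frac{\frac{1}{2} \frac{1}{c} \left(-15 + c\right)}{2} = \frac{-15 + c}{4 c}$)
$s{\left(-9,-7 \right)} + Y{\left(R \right)} = \frac{1}{-3 - 7} + \frac{-15 - 22}{4 \left(-22\right)} = \frac{1}{-10} + \frac{1}{4} \left(- \frac{1}{22}\right) \left(-37\right) = - \frac{1}{10} + \frac{37}{88} = \frac{141}{440}$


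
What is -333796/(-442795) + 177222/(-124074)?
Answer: -6176268431/9156557805 ≈ -0.67452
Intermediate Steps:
-333796/(-442795) + 177222/(-124074) = -333796*(-1/442795) + 177222*(-1/124074) = 333796/442795 - 29537/20679 = -6176268431/9156557805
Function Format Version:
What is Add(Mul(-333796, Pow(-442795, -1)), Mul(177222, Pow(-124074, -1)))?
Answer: Rational(-6176268431, 9156557805) ≈ -0.67452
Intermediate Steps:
Add(Mul(-333796, Pow(-442795, -1)), Mul(177222, Pow(-124074, -1))) = Add(Mul(-333796, Rational(-1, 442795)), Mul(177222, Rational(-1, 124074))) = Add(Rational(333796, 442795), Rational(-29537, 20679)) = Rational(-6176268431, 9156557805)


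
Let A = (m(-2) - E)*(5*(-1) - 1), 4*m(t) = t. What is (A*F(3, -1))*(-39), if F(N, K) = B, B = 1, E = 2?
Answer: -585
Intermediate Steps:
m(t) = t/4
A = 15 (A = ((¼)*(-2) - 1*2)*(5*(-1) - 1) = (-½ - 2)*(-5 - 1) = -5/2*(-6) = 15)
F(N, K) = 1
(A*F(3, -1))*(-39) = (15*1)*(-39) = 15*(-39) = -585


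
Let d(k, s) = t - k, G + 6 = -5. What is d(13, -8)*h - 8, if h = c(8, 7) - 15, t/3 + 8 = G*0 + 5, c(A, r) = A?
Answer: 146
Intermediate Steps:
G = -11 (G = -6 - 5 = -11)
t = -9 (t = -24 + 3*(-11*0 + 5) = -24 + 3*(0 + 5) = -24 + 3*5 = -24 + 15 = -9)
d(k, s) = -9 - k
h = -7 (h = 8 - 15 = -7)
d(13, -8)*h - 8 = (-9 - 1*13)*(-7) - 8 = (-9 - 13)*(-7) - 8 = -22*(-7) - 8 = 154 - 8 = 146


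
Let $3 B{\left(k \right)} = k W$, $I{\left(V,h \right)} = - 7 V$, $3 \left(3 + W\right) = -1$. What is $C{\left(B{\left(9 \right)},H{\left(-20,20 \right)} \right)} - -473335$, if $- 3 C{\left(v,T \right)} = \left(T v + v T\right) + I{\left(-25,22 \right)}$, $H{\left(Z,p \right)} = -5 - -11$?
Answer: $\frac{1419950}{3} \approx 4.7332 \cdot 10^{5}$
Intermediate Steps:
$H{\left(Z,p \right)} = 6$ ($H{\left(Z,p \right)} = -5 + 11 = 6$)
$W = - \frac{10}{3}$ ($W = -3 + \frac{1}{3} \left(-1\right) = -3 - \frac{1}{3} = - \frac{10}{3} \approx -3.3333$)
$B{\left(k \right)} = - \frac{10 k}{9}$ ($B{\left(k \right)} = \frac{k \left(- \frac{10}{3}\right)}{3} = \frac{\left(- \frac{10}{3}\right) k}{3} = - \frac{10 k}{9}$)
$C{\left(v,T \right)} = - \frac{175}{3} - \frac{2 T v}{3}$ ($C{\left(v,T \right)} = - \frac{\left(T v + v T\right) - -175}{3} = - \frac{\left(T v + T v\right) + 175}{3} = - \frac{2 T v + 175}{3} = - \frac{175 + 2 T v}{3} = - \frac{175}{3} - \frac{2 T v}{3}$)
$C{\left(B{\left(9 \right)},H{\left(-20,20 \right)} \right)} - -473335 = \left(- \frac{175}{3} - 4 \left(\left(- \frac{10}{9}\right) 9\right)\right) - -473335 = \left(- \frac{175}{3} - 4 \left(-10\right)\right) + 473335 = \left(- \frac{175}{3} + 40\right) + 473335 = - \frac{55}{3} + 473335 = \frac{1419950}{3}$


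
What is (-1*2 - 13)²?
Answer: 225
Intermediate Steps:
(-1*2 - 13)² = (-2 - 13)² = (-15)² = 225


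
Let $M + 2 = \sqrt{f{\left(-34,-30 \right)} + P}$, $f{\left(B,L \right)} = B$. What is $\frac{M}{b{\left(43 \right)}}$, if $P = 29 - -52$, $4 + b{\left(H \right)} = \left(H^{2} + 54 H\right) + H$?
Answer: $- \frac{1}{2105} + \frac{\sqrt{47}}{4210} \approx 0.0011534$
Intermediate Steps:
$b{\left(H \right)} = -4 + H^{2} + 55 H$ ($b{\left(H \right)} = -4 + \left(\left(H^{2} + 54 H\right) + H\right) = -4 + \left(H^{2} + 55 H\right) = -4 + H^{2} + 55 H$)
$P = 81$ ($P = 29 + 52 = 81$)
$M = -2 + \sqrt{47}$ ($M = -2 + \sqrt{-34 + 81} = -2 + \sqrt{47} \approx 4.8557$)
$\frac{M}{b{\left(43 \right)}} = \frac{-2 + \sqrt{47}}{-4 + 43^{2} + 55 \cdot 43} = \frac{-2 + \sqrt{47}}{-4 + 1849 + 2365} = \frac{-2 + \sqrt{47}}{4210} = \left(-2 + \sqrt{47}\right) \frac{1}{4210} = - \frac{1}{2105} + \frac{\sqrt{47}}{4210}$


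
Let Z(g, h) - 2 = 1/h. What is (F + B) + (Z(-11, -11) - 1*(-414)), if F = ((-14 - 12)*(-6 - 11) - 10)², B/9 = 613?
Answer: 2118126/11 ≈ 1.9256e+5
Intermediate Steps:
B = 5517 (B = 9*613 = 5517)
Z(g, h) = 2 + 1/h
F = 186624 (F = (-26*(-17) - 10)² = (442 - 10)² = 432² = 186624)
(F + B) + (Z(-11, -11) - 1*(-414)) = (186624 + 5517) + ((2 + 1/(-11)) - 1*(-414)) = 192141 + ((2 - 1/11) + 414) = 192141 + (21/11 + 414) = 192141 + 4575/11 = 2118126/11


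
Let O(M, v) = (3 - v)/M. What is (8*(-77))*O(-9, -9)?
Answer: 2464/3 ≈ 821.33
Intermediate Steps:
O(M, v) = (3 - v)/M
(8*(-77))*O(-9, -9) = (8*(-77))*((3 - 1*(-9))/(-9)) = -(-616)*(3 + 9)/9 = -(-616)*12/9 = -616*(-4/3) = 2464/3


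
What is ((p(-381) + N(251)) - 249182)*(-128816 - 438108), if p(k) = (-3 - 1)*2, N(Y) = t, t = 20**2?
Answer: 141045021960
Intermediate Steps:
t = 400
N(Y) = 400
p(k) = -8 (p(k) = -4*2 = -8)
((p(-381) + N(251)) - 249182)*(-128816 - 438108) = ((-8 + 400) - 249182)*(-128816 - 438108) = (392 - 249182)*(-566924) = -248790*(-566924) = 141045021960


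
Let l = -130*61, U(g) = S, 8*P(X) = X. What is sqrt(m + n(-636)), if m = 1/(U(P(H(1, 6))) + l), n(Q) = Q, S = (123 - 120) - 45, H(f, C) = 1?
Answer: I*sqrt(10104894649)/3986 ≈ 25.219*I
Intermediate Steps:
S = -42 (S = 3 - 45 = -42)
P(X) = X/8
U(g) = -42
l = -7930
m = -1/7972 (m = 1/(-42 - 7930) = 1/(-7972) = -1/7972 ≈ -0.00012544)
sqrt(m + n(-636)) = sqrt(-1/7972 - 636) = sqrt(-5070193/7972) = I*sqrt(10104894649)/3986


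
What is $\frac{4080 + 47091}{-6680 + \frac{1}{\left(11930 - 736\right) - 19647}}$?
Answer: $- \frac{432548463}{56466041} \approx -7.6603$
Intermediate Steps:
$\frac{4080 + 47091}{-6680 + \frac{1}{\left(11930 - 736\right) - 19647}} = \frac{51171}{-6680 + \frac{1}{\left(11930 - 736\right) - 19647}} = \frac{51171}{-6680 + \frac{1}{11194 - 19647}} = \frac{51171}{-6680 + \frac{1}{-8453}} = \frac{51171}{-6680 - \frac{1}{8453}} = \frac{51171}{- \frac{56466041}{8453}} = 51171 \left(- \frac{8453}{56466041}\right) = - \frac{432548463}{56466041}$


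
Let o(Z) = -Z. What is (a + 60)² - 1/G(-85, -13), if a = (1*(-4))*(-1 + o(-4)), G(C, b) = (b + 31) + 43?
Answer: 140543/61 ≈ 2304.0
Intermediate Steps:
G(C, b) = 74 + b (G(C, b) = (31 + b) + 43 = 74 + b)
a = -12 (a = (1*(-4))*(-1 - 1*(-4)) = -4*(-1 + 4) = -4*3 = -12)
(a + 60)² - 1/G(-85, -13) = (-12 + 60)² - 1/(74 - 13) = 48² - 1/61 = 2304 - 1*1/61 = 2304 - 1/61 = 140543/61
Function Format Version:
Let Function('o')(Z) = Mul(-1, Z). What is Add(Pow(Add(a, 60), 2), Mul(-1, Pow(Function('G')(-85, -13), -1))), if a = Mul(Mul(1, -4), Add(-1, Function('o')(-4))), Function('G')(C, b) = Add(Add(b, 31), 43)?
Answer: Rational(140543, 61) ≈ 2304.0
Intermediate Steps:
Function('G')(C, b) = Add(74, b) (Function('G')(C, b) = Add(Add(31, b), 43) = Add(74, b))
a = -12 (a = Mul(Mul(1, -4), Add(-1, Mul(-1, -4))) = Mul(-4, Add(-1, 4)) = Mul(-4, 3) = -12)
Add(Pow(Add(a, 60), 2), Mul(-1, Pow(Function('G')(-85, -13), -1))) = Add(Pow(Add(-12, 60), 2), Mul(-1, Pow(Add(74, -13), -1))) = Add(Pow(48, 2), Mul(-1, Pow(61, -1))) = Add(2304, Mul(-1, Rational(1, 61))) = Add(2304, Rational(-1, 61)) = Rational(140543, 61)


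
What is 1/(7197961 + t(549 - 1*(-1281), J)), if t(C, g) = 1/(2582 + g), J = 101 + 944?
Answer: 3627/26107004548 ≈ 1.3893e-7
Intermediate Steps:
J = 1045
1/(7197961 + t(549 - 1*(-1281), J)) = 1/(7197961 + 1/(2582 + 1045)) = 1/(7197961 + 1/3627) = 1/(26107004548/3627) = 3627/26107004548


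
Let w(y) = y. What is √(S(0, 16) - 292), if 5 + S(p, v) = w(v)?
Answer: I*√281 ≈ 16.763*I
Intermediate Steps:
S(p, v) = -5 + v
√(S(0, 16) - 292) = √((-5 + 16) - 292) = √(11 - 292) = √(-281) = I*√281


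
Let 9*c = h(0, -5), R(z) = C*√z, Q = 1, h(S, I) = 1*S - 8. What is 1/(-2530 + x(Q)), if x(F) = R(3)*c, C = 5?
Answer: -6831/17282270 + 6*√3/8641135 ≈ -0.00039406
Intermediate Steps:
h(S, I) = -8 + S (h(S, I) = S - 8 = -8 + S)
R(z) = 5*√z
c = -8/9 (c = (-8 + 0)/9 = (⅑)*(-8) = -8/9 ≈ -0.88889)
x(F) = -40*√3/9 (x(F) = (5*√3)*(-8/9) = -40*√3/9)
1/(-2530 + x(Q)) = 1/(-2530 - 40*√3/9)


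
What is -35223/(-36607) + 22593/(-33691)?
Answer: 359636142/1233326437 ≈ 0.29160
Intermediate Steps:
-35223/(-36607) + 22593/(-33691) = -35223*(-1/36607) + 22593*(-1/33691) = 35223/36607 - 22593/33691 = 359636142/1233326437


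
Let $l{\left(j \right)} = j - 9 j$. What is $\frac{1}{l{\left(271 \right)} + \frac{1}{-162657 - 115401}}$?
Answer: $- \frac{278058}{602829745} \approx -0.00046125$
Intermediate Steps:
$l{\left(j \right)} = - 8 j$
$\frac{1}{l{\left(271 \right)} + \frac{1}{-162657 - 115401}} = \frac{1}{\left(-8\right) 271 + \frac{1}{-162657 - 115401}} = \frac{1}{-2168 + \frac{1}{-278058}} = \frac{1}{-2168 - \frac{1}{278058}} = \frac{1}{- \frac{602829745}{278058}} = - \frac{278058}{602829745}$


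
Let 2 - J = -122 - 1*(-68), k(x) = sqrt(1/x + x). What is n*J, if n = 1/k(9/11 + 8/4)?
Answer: 28*sqrt(368962)/541 ≈ 31.438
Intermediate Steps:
k(x) = sqrt(x + 1/x) (k(x) = sqrt(1/x + x) = sqrt(x + 1/x))
J = 56 (J = 2 - (-122 - 1*(-68)) = 2 - (-122 + 68) = 2 - 1*(-54) = 2 + 54 = 56)
n = sqrt(368962)/1082 (n = 1/(sqrt((9/11 + 8/4) + 1/(9/11 + 8/4))) = 1/(sqrt((9*(1/11) + 8*(1/4)) + 1/(9*(1/11) + 8*(1/4)))) = 1/(sqrt((9/11 + 2) + 1/(9/11 + 2))) = 1/(sqrt(31/11 + 1/(31/11))) = 1/(sqrt(31/11 + 11/31)) = 1/(sqrt(1082/341)) = 1/(sqrt(368962)/341) = sqrt(368962)/1082 ≈ 0.56139)
n*J = (sqrt(368962)/1082)*56 = 28*sqrt(368962)/541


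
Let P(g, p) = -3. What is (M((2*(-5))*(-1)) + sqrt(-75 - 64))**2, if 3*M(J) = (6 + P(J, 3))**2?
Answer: (3 + I*sqrt(139))**2 ≈ -130.0 + 70.739*I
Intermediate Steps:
M(J) = 3 (M(J) = (6 - 3)**2/3 = (1/3)*3**2 = (1/3)*9 = 3)
(M((2*(-5))*(-1)) + sqrt(-75 - 64))**2 = (3 + sqrt(-75 - 64))**2 = (3 + sqrt(-139))**2 = (3 + I*sqrt(139))**2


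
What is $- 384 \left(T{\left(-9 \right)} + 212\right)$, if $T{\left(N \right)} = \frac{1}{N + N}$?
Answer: $- \frac{244160}{3} \approx -81387.0$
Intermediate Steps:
$T{\left(N \right)} = \frac{1}{2 N}$
$- 384 \left(T{\left(-9 \right)} + 212\right) = - 384 \left(\frac{1}{2 \left(-9\right)} + 212\right) = - 384 \left(\frac{1}{2} \left(- \frac{1}{9}\right) + 212\right) = - 384 \left(- \frac{1}{18} + 212\right) = \left(-384\right) \frac{3815}{18} = - \frac{244160}{3}$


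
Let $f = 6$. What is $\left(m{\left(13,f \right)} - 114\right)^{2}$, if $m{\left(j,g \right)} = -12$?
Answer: $15876$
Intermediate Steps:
$\left(m{\left(13,f \right)} - 114\right)^{2} = \left(-12 - 114\right)^{2} = \left(-126\right)^{2} = 15876$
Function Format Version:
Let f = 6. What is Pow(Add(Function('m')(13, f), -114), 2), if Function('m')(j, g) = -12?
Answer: 15876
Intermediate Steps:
Pow(Add(Function('m')(13, f), -114), 2) = Pow(Add(-12, -114), 2) = Pow(-126, 2) = 15876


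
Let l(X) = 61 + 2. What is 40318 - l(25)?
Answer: 40255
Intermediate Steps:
l(X) = 63
40318 - l(25) = 40318 - 1*63 = 40318 - 63 = 40255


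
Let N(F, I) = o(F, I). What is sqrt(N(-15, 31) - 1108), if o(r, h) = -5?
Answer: I*sqrt(1113) ≈ 33.362*I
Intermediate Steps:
N(F, I) = -5
sqrt(N(-15, 31) - 1108) = sqrt(-5 - 1108) = sqrt(-1113) = I*sqrt(1113)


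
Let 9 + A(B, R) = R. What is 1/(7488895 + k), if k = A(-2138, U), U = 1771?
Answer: 1/7490657 ≈ 1.3350e-7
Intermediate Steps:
A(B, R) = -9 + R
k = 1762 (k = -9 + 1771 = 1762)
1/(7488895 + k) = 1/(7488895 + 1762) = 1/7490657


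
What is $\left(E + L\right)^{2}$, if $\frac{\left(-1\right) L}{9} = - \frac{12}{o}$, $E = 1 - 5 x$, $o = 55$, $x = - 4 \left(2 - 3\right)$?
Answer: $\frac{877969}{3025} \approx 290.24$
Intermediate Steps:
$x = 4$ ($x = \left(-4\right) \left(-1\right) = 4$)
$E = -19$ ($E = 1 - 20 = -19$)
$L = \frac{108}{55}$ ($L = - 9 \left(- \frac{12}{55}\right) = - 9 \left(\left(-12\right) \frac{1}{55}\right) = \left(-9\right) \left(- \frac{12}{55}\right) = \frac{108}{55} \approx 1.9636$)
$\left(E + L\right)^{2} = \left(-19 + \frac{108}{55}\right)^{2} = \left(- \frac{937}{55}\right)^{2} = \frac{877969}{3025}$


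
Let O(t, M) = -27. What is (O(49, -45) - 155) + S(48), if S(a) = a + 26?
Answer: -108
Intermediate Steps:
S(a) = 26 + a
(O(49, -45) - 155) + S(48) = (-27 - 155) + (26 + 48) = -182 + 74 = -108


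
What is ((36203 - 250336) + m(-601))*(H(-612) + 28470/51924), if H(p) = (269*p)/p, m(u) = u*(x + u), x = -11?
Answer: 358482546609/8654 ≈ 4.1424e+7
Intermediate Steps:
m(u) = u*(-11 + u)
H(p) = 269
((36203 - 250336) + m(-601))*(H(-612) + 28470/51924) = ((36203 - 250336) - 601*(-11 - 601))*(269 + 28470/51924) = (-214133 - 601*(-612))*(269 + 28470*(1/51924)) = (-214133 + 367812)*(269 + 4745/8654) = 153679*(2332671/8654) = 358482546609/8654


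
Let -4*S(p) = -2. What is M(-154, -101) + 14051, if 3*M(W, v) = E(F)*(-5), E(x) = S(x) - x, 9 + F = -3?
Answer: 84181/6 ≈ 14030.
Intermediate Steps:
F = -12 (F = -9 - 3 = -12)
S(p) = ½ (S(p) = -¼*(-2) = ½)
E(x) = ½ - x
M(W, v) = -125/6 (M(W, v) = ((½ - 1*(-12))*(-5))/3 = ((½ + 12)*(-5))/3 = ((25/2)*(-5))/3 = (⅓)*(-125/2) = -125/6)
M(-154, -101) + 14051 = -125/6 + 14051 = 84181/6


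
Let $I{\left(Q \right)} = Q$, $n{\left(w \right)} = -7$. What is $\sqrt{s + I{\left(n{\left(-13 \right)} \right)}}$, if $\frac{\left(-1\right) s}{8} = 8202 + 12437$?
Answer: $i \sqrt{165119} \approx 406.35 i$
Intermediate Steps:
$s = -165112$ ($s = - 8 \left(8202 + 12437\right) = \left(-8\right) 20639 = -165112$)
$\sqrt{s + I{\left(n{\left(-13 \right)} \right)}} = \sqrt{-165112 - 7} = \sqrt{-165119} = i \sqrt{165119}$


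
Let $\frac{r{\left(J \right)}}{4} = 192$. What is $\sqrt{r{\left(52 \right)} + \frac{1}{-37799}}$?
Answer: $\frac{\sqrt{1097291022169}}{37799} \approx 27.713$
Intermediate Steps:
$r{\left(J \right)} = 768$ ($r{\left(J \right)} = 4 \cdot 192 = 768$)
$\sqrt{r{\left(52 \right)} + \frac{1}{-37799}} = \sqrt{768 + \frac{1}{-37799}} = \sqrt{768 - \frac{1}{37799}} = \sqrt{\frac{29029631}{37799}} = \frac{\sqrt{1097291022169}}{37799}$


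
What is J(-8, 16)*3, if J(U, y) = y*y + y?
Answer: 816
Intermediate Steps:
J(U, y) = y + y**2 (J(U, y) = y**2 + y = y + y**2)
J(-8, 16)*3 = (16*(1 + 16))*3 = (16*17)*3 = 272*3 = 816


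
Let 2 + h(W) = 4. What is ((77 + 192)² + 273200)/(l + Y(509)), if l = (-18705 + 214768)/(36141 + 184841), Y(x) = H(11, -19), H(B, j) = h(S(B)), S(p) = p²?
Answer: 76362760902/638027 ≈ 1.1969e+5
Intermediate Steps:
h(W) = 2 (h(W) = -2 + 4 = 2)
H(B, j) = 2
Y(x) = 2
l = 196063/220982 ≈ 0.88724
((77 + 192)² + 273200)/(l + Y(509)) = ((77 + 192)² + 273200)/(196063/220982 + 2) = (269² + 273200)/(638027/220982) = (72361 + 273200)*(220982/638027) = 345561*(220982/638027) = 76362760902/638027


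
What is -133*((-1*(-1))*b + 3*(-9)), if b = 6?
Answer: 2793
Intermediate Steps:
-133*((-1*(-1))*b + 3*(-9)) = -133*(-1*(-1)*6 + 3*(-9)) = -133*(1*6 - 27) = -133*(6 - 27) = -133*(-21) = 2793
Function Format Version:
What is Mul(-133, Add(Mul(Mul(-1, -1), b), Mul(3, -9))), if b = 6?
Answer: 2793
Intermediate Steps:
Mul(-133, Add(Mul(Mul(-1, -1), b), Mul(3, -9))) = Mul(-133, Add(Mul(Mul(-1, -1), 6), Mul(3, -9))) = Mul(-133, Add(Mul(1, 6), -27)) = Mul(-133, Add(6, -27)) = Mul(-133, -21) = 2793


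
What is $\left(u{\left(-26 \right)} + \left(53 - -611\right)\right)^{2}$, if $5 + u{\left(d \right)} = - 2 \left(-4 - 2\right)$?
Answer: $450241$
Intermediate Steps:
$u{\left(d \right)} = 7$ ($u{\left(d \right)} = -5 - 2 \left(-4 - 2\right) = -5 - -12 = -5 + 12 = 7$)
$\left(u{\left(-26 \right)} + \left(53 - -611\right)\right)^{2} = \left(7 + \left(53 - -611\right)\right)^{2} = \left(7 + \left(53 + 611\right)\right)^{2} = \left(7 + 664\right)^{2} = 671^{2} = 450241$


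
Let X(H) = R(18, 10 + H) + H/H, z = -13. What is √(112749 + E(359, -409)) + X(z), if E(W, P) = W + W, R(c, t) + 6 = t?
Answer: -8 + √113467 ≈ 328.85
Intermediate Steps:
R(c, t) = -6 + t
E(W, P) = 2*W
X(H) = 5 + H (X(H) = (-6 + (10 + H)) + H/H = (4 + H) + 1 = 5 + H)
√(112749 + E(359, -409)) + X(z) = √(112749 + 2*359) + (5 - 13) = √(112749 + 718) - 8 = √113467 - 8 = -8 + √113467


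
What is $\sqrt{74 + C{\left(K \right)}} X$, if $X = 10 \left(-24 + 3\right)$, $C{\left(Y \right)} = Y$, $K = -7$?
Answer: $- 210 \sqrt{67} \approx -1718.9$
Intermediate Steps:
$X = -210$ ($X = 10 \left(-21\right) = -210$)
$\sqrt{74 + C{\left(K \right)}} X = \sqrt{74 - 7} \left(-210\right) = \sqrt{67} \left(-210\right) = - 210 \sqrt{67}$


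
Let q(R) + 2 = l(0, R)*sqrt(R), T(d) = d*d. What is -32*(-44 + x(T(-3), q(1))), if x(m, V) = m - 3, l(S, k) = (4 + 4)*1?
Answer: 1216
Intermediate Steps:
l(S, k) = 8 (l(S, k) = 8*1 = 8)
T(d) = d**2
q(R) = -2 + 8*sqrt(R)
x(m, V) = -3 + m
-32*(-44 + x(T(-3), q(1))) = -32*(-44 + (-3 + (-3)**2)) = -32*(-44 + (-3 + 9)) = -32*(-44 + 6) = -32*(-38) = 1216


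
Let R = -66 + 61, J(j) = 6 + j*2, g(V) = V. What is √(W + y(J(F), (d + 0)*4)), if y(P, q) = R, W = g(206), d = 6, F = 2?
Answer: √201 ≈ 14.177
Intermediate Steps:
W = 206
J(j) = 6 + 2*j
R = -5
y(P, q) = -5
√(W + y(J(F), (d + 0)*4)) = √(206 - 5) = √201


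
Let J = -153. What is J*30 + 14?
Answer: -4576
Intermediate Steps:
J*30 + 14 = -153*30 + 14 = -4590 + 14 = -4576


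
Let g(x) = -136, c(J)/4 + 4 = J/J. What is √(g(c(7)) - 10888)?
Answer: 4*I*√689 ≈ 105.0*I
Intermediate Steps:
c(J) = -12 (c(J) = -16 + 4*(J/J) = -16 + 4*1 = -16 + 4 = -12)
√(g(c(7)) - 10888) = √(-136 - 10888) = √(-11024) = 4*I*√689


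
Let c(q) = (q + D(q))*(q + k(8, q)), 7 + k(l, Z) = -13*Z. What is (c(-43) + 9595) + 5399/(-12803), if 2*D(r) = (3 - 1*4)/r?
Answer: -13528152523/1101058 ≈ -12287.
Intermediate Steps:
D(r) = -1/(2*r) (D(r) = ((3 - 1*4)/r)/2 = ((3 - 4)/r)/2 = (-1/r)/2 = -1/(2*r))
k(l, Z) = -7 - 13*Z
c(q) = (-7 - 12*q)*(q - 1/(2*q)) (c(q) = (q - 1/(2*q))*(q + (-7 - 13*q)) = (q - 1/(2*q))*(-7 - 12*q) = (-7 - 12*q)*(q - 1/(2*q)))
(c(-43) + 9595) + 5399/(-12803) = ((6 - 12*(-43)² - 7*(-43) + (7/2)/(-43)) + 9595) + 5399/(-12803) = ((6 - 12*1849 + 301 + (7/2)*(-1/43)) + 9595) + 5399*(-1/12803) = ((6 - 22188 + 301 - 7/86) + 9595) - 5399/12803 = (-1881773/86 + 9595) - 5399/12803 = -1056603/86 - 5399/12803 = -13528152523/1101058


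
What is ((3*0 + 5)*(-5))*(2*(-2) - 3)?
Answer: 175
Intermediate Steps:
((3*0 + 5)*(-5))*(2*(-2) - 3) = ((0 + 5)*(-5))*(-4 - 3) = (5*(-5))*(-7) = -25*(-7) = 175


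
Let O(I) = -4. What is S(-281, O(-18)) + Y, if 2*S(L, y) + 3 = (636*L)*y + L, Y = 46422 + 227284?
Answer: 630996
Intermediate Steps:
Y = 273706
S(L, y) = -3/2 + L/2 + 318*L*y (S(L, y) = -3/2 + ((636*L)*y + L)/2 = -3/2 + (636*L*y + L)/2 = -3/2 + (L + 636*L*y)/2 = -3/2 + (L/2 + 318*L*y) = -3/2 + L/2 + 318*L*y)
S(-281, O(-18)) + Y = (-3/2 + (½)*(-281) + 318*(-281)*(-4)) + 273706 = (-3/2 - 281/2 + 357432) + 273706 = 357290 + 273706 = 630996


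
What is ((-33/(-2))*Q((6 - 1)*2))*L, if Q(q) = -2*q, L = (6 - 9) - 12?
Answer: 4950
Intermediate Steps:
L = -15 (L = -3 - 12 = -15)
((-33/(-2))*Q((6 - 1)*2))*L = ((-33/(-2))*(-2*(6 - 1)*2))*(-15) = ((-33*(-½))*(-10*2))*(-15) = (33*(-2*10)/2)*(-15) = ((33/2)*(-20))*(-15) = -330*(-15) = 4950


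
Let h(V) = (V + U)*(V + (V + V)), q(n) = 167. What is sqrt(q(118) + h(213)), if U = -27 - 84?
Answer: sqrt(65345) ≈ 255.63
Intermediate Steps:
U = -111
h(V) = 3*V*(-111 + V) (h(V) = (V - 111)*(V + (V + V)) = (-111 + V)*(V + 2*V) = (-111 + V)*(3*V) = 3*V*(-111 + V))
sqrt(q(118) + h(213)) = sqrt(167 + 3*213*(-111 + 213)) = sqrt(167 + 3*213*102) = sqrt(167 + 65178) = sqrt(65345)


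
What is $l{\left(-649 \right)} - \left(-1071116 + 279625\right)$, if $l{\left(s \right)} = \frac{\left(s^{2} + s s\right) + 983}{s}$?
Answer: $\frac{512834274}{649} \approx 7.9019 \cdot 10^{5}$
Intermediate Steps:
$l{\left(s \right)} = \frac{983 + 2 s^{2}}{s}$ ($l{\left(s \right)} = \frac{\left(s^{2} + s^{2}\right) + 983}{s} = \frac{2 s^{2} + 983}{s} = \frac{983 + 2 s^{2}}{s}$)
$l{\left(-649 \right)} - \left(-1071116 + 279625\right) = \left(2 \left(-649\right) + \frac{983}{-649}\right) - \left(-1071116 + 279625\right) = \left(-1298 + 983 \left(- \frac{1}{649}\right)\right) - -791491 = \left(-1298 - \frac{983}{649}\right) + 791491 = - \frac{843385}{649} + 791491 = \frac{512834274}{649}$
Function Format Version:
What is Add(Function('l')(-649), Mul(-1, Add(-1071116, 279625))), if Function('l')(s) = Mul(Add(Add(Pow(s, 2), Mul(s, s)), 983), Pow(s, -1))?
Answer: Rational(512834274, 649) ≈ 7.9019e+5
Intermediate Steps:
Function('l')(s) = Mul(Pow(s, -1), Add(983, Mul(2, Pow(s, 2)))) (Function('l')(s) = Mul(Add(Add(Pow(s, 2), Pow(s, 2)), 983), Pow(s, -1)) = Mul(Add(Mul(2, Pow(s, 2)), 983), Pow(s, -1)) = Mul(Add(983, Mul(2, Pow(s, 2))), Pow(s, -1)) = Mul(Pow(s, -1), Add(983, Mul(2, Pow(s, 2)))))
Add(Function('l')(-649), Mul(-1, Add(-1071116, 279625))) = Add(Add(Mul(2, -649), Mul(983, Pow(-649, -1))), Mul(-1, Add(-1071116, 279625))) = Add(Add(-1298, Mul(983, Rational(-1, 649))), Mul(-1, -791491)) = Add(Add(-1298, Rational(-983, 649)), 791491) = Add(Rational(-843385, 649), 791491) = Rational(512834274, 649)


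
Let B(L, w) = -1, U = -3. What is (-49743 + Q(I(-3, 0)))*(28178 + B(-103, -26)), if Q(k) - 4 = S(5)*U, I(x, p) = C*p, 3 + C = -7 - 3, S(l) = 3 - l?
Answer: -1401326741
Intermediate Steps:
C = -13 (C = -3 + (-7 - 3) = -3 - 10 = -13)
I(x, p) = -13*p
Q(k) = 10 (Q(k) = 4 + (3 - 1*5)*(-3) = 4 + (3 - 5)*(-3) = 4 - 2*(-3) = 4 + 6 = 10)
(-49743 + Q(I(-3, 0)))*(28178 + B(-103, -26)) = (-49743 + 10)*(28178 - 1) = -49733*28177 = -1401326741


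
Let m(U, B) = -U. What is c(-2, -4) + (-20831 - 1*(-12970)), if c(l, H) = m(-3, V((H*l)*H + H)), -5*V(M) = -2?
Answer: -7858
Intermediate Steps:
V(M) = ⅖ (V(M) = -⅕*(-2) = ⅖)
c(l, H) = 3 (c(l, H) = -1*(-3) = 3)
c(-2, -4) + (-20831 - 1*(-12970)) = 3 + (-20831 - 1*(-12970)) = 3 + (-20831 + 12970) = 3 - 7861 = -7858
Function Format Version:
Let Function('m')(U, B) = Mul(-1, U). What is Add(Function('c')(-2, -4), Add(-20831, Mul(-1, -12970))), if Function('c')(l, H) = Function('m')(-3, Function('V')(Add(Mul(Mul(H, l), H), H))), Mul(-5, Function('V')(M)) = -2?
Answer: -7858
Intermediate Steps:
Function('V')(M) = Rational(2, 5) (Function('V')(M) = Mul(Rational(-1, 5), -2) = Rational(2, 5))
Function('c')(l, H) = 3 (Function('c')(l, H) = Mul(-1, -3) = 3)
Add(Function('c')(-2, -4), Add(-20831, Mul(-1, -12970))) = Add(3, Add(-20831, Mul(-1, -12970))) = Add(3, Add(-20831, 12970)) = Add(3, -7861) = -7858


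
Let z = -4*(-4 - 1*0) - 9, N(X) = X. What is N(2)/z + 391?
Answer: 2739/7 ≈ 391.29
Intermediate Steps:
z = 7 (z = -4*(-4 + 0) - 9 = -4*(-4) - 9 = 16 - 9 = 7)
N(2)/z + 391 = 2/7 + 391 = 2739/7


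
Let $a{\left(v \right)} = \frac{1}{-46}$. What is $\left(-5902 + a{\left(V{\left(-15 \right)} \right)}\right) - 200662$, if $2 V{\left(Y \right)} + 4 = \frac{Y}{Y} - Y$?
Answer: $- \frac{9501945}{46} \approx -2.0656 \cdot 10^{5}$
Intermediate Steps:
$V{\left(Y \right)} = - \frac{3}{2} - \frac{Y}{2}$ ($V{\left(Y \right)} = -2 + \frac{\frac{Y}{Y} - Y}{2} = -2 + \frac{1 - Y}{2} = -2 - \left(- \frac{1}{2} + \frac{Y}{2}\right) = - \frac{3}{2} - \frac{Y}{2}$)
$a{\left(v \right)} = - \frac{1}{46}$
$\left(-5902 + a{\left(V{\left(-15 \right)} \right)}\right) - 200662 = \left(-5902 - \frac{1}{46}\right) - 200662 = - \frac{271493}{46} - 200662 = - \frac{9501945}{46}$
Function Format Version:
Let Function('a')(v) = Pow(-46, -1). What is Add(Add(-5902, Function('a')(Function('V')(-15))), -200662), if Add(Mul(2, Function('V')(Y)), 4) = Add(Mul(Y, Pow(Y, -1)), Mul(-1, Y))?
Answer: Rational(-9501945, 46) ≈ -2.0656e+5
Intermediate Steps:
Function('V')(Y) = Add(Rational(-3, 2), Mul(Rational(-1, 2), Y)) (Function('V')(Y) = Add(-2, Mul(Rational(1, 2), Add(Mul(Y, Pow(Y, -1)), Mul(-1, Y)))) = Add(-2, Mul(Rational(1, 2), Add(1, Mul(-1, Y)))) = Add(-2, Add(Rational(1, 2), Mul(Rational(-1, 2), Y))) = Add(Rational(-3, 2), Mul(Rational(-1, 2), Y)))
Function('a')(v) = Rational(-1, 46)
Add(Add(-5902, Function('a')(Function('V')(-15))), -200662) = Add(Add(-5902, Rational(-1, 46)), -200662) = Add(Rational(-271493, 46), -200662) = Rational(-9501945, 46)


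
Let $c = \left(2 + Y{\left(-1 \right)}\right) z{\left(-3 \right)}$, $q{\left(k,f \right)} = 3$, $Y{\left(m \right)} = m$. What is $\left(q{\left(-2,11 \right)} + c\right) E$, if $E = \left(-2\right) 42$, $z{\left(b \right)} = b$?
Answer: $0$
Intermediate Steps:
$E = -84$
$c = -3$ ($c = \left(2 - 1\right) \left(-3\right) = 1 \left(-3\right) = -3$)
$\left(q{\left(-2,11 \right)} + c\right) E = \left(3 - 3\right) \left(-84\right) = 0 \left(-84\right) = 0$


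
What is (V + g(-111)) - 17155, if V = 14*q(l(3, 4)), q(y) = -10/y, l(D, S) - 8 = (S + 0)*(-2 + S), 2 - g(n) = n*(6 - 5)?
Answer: -68203/4 ≈ -17051.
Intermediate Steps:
g(n) = 2 - n (g(n) = 2 - n*(6 - 5) = 2 - n)
l(D, S) = 8 + S*(-2 + S) (l(D, S) = 8 + (S + 0)*(-2 + S) = 8 + S*(-2 + S))
V = -35/4 (V = 14*(-10/(8 + 4**2 - 2*4)) = 14*(-10/(8 + 16 - 8)) = 14*(-10/16) = 14*(-10*1/16) = 14*(-5/8) = -35/4 ≈ -8.7500)
(V + g(-111)) - 17155 = (-35/4 + (2 - 1*(-111))) - 17155 = (-35/4 + (2 + 111)) - 17155 = (-35/4 + 113) - 17155 = 417/4 - 17155 = -68203/4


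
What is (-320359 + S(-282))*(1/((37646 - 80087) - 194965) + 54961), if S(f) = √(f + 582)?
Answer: -321543617719095/18262 + 65240355825*√3/118703 ≈ -1.7606e+10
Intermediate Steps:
S(f) = √(582 + f)
(-320359 + S(-282))*(1/((37646 - 80087) - 194965) + 54961) = (-320359 + √(582 - 282))*(1/((37646 - 80087) - 194965) + 54961) = (-320359 + √300)*(1/(-42441 - 194965) + 54961) = (-320359 + 10*√3)*(1/(-237406) + 54961) = (-320359 + 10*√3)*(-1/237406 + 54961) = (-320359 + 10*√3)*(13048071165/237406) = -321543617719095/18262 + 65240355825*√3/118703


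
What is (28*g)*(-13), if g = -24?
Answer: 8736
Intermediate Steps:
(28*g)*(-13) = (28*(-24))*(-13) = -672*(-13) = 8736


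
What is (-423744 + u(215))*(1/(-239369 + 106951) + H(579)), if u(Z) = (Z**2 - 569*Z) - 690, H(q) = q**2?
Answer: -1010005481152224/6019 ≈ -1.6780e+11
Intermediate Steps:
u(Z) = -690 + Z**2 - 569*Z
(-423744 + u(215))*(1/(-239369 + 106951) + H(579)) = (-423744 + (-690 + 215**2 - 569*215))*(1/(-239369 + 106951) + 579**2) = (-423744 + (-690 + 46225 - 122335))*(1/(-132418) + 335241) = (-423744 - 76800)*(-1/132418 + 335241) = -500544*44391942737/132418 = -1010005481152224/6019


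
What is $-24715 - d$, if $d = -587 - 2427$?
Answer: $-21701$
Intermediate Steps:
$d = -3014$ ($d = -587 - 2427 = -3014$)
$-24715 - d = -24715 - -3014 = -24715 + 3014 = -21701$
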